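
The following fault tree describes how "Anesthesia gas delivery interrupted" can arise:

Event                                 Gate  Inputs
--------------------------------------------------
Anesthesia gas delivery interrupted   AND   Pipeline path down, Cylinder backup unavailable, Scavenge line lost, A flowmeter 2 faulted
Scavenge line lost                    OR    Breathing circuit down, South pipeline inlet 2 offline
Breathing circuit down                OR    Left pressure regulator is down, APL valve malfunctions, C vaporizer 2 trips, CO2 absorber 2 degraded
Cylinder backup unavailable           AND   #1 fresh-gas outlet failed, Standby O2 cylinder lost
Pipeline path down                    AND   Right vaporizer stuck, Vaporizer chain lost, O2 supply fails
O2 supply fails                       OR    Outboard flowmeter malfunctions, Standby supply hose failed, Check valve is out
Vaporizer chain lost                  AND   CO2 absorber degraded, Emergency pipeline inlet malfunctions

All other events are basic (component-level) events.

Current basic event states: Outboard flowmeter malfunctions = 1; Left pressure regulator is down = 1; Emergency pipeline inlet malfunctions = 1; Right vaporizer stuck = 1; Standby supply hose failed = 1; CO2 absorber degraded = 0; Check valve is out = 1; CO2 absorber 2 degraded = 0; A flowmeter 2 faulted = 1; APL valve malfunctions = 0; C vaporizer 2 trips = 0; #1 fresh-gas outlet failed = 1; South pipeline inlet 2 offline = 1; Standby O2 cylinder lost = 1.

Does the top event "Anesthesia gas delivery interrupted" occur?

No

Vaporizer chain lost [AND]: CO2 absorber degraded=not, Emergency pipeline inlet malfunctions=occurs → not all inputs occur → does not occur.
O2 supply fails [OR]: Outboard flowmeter malfunctions=occurs, Standby supply hose failed=occurs, Check valve is out=occurs → at least one input occurs → occurs.
Pipeline path down [AND]: Right vaporizer stuck=occurs, Vaporizer chain lost=not, O2 supply fails=occurs → not all inputs occur → does not occur.
Cylinder backup unavailable [AND]: #1 fresh-gas outlet failed=occurs, Standby O2 cylinder lost=occurs → all inputs occur → occurs.
Breathing circuit down [OR]: Left pressure regulator is down=occurs, APL valve malfunctions=not, C vaporizer 2 trips=not, CO2 absorber 2 degraded=not → at least one input occurs → occurs.
Scavenge line lost [OR]: Breathing circuit down=occurs, South pipeline inlet 2 offline=occurs → at least one input occurs → occurs.
Anesthesia gas delivery interrupted [AND]: Pipeline path down=not, Cylinder backup unavailable=occurs, Scavenge line lost=occurs, A flowmeter 2 faulted=occurs → not all inputs occur → does not occur.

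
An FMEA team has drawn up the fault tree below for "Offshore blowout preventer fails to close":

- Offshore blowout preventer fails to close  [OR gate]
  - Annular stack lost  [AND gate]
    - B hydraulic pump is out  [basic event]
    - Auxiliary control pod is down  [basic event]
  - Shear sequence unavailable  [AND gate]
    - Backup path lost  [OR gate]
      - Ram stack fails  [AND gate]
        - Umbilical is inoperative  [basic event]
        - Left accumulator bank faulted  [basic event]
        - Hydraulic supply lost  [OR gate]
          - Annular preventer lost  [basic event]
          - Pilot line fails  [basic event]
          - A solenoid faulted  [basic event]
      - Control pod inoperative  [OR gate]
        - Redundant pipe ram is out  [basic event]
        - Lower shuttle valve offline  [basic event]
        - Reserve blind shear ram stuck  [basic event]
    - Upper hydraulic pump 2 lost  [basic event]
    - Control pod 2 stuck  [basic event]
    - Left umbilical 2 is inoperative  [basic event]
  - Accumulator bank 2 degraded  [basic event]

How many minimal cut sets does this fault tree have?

Annular stack lost [AND]: one cut set from each child combined → 1 × 1 = 1 cut set(s).
Hydraulic supply lost [OR]: union of children's cut sets → 3 cut set(s).
Ram stack fails [AND]: one cut set from each child combined → 1 × 1 × 3 = 3 cut set(s).
Control pod inoperative [OR]: union of children's cut sets → 3 cut set(s).
Backup path lost [OR]: union of children's cut sets → 6 cut set(s).
Shear sequence unavailable [AND]: one cut set from each child combined → 6 × 1 × 1 × 1 = 6 cut set(s).
Offshore blowout preventer fails to close [OR]: union of children's cut sets → 8 cut set(s).
Minimal cut sets: {Auxiliary control pod is down, B hydraulic pump is out}; {Annular preventer lost, Control pod 2 stuck, Left accumulator bank faulted, Left umbilical 2 is inoperative, Umbilical is inoperative, Upper hydraulic pump 2 lost}; {Control pod 2 stuck, Left accumulator bank faulted, Left umbilical 2 is inoperative, Pilot line fails, Umbilical is inoperative, Upper hydraulic pump 2 lost}; {A solenoid faulted, Control pod 2 stuck, Left accumulator bank faulted, Left umbilical 2 is inoperative, Umbilical is inoperative, Upper hydraulic pump 2 lost}; {Control pod 2 stuck, Left umbilical 2 is inoperative, Redundant pipe ram is out, Upper hydraulic pump 2 lost}; {Control pod 2 stuck, Left umbilical 2 is inoperative, Lower shuttle valve offline, Upper hydraulic pump 2 lost}; {Control pod 2 stuck, Left umbilical 2 is inoperative, Reserve blind shear ram stuck, Upper hydraulic pump 2 lost}; {Accumulator bank 2 degraded}.

8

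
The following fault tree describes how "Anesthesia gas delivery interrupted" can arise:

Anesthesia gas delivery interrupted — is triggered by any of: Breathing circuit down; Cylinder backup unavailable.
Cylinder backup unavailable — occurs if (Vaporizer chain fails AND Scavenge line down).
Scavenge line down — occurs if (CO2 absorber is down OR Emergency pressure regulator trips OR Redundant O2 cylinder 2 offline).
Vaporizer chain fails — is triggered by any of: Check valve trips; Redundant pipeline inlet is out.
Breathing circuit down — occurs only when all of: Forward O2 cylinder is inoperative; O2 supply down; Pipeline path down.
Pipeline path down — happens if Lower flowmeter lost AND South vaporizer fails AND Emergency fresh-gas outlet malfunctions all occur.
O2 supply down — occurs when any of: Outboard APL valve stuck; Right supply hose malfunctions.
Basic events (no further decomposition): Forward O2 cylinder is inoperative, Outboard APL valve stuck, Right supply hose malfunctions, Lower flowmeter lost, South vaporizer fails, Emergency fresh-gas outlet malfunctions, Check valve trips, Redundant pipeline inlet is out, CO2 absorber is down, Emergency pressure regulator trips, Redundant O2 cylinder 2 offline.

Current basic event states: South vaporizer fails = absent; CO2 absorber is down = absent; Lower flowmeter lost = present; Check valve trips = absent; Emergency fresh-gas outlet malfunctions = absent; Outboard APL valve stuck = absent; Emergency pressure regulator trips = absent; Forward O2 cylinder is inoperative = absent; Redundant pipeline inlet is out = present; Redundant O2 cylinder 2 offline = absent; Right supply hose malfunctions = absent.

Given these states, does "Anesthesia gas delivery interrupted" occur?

O2 supply down [OR]: Outboard APL valve stuck=not, Right supply hose malfunctions=not → no input occurs → does not occur.
Pipeline path down [AND]: Lower flowmeter lost=occurs, South vaporizer fails=not, Emergency fresh-gas outlet malfunctions=not → not all inputs occur → does not occur.
Breathing circuit down [AND]: Forward O2 cylinder is inoperative=not, O2 supply down=not, Pipeline path down=not → not all inputs occur → does not occur.
Vaporizer chain fails [OR]: Check valve trips=not, Redundant pipeline inlet is out=occurs → at least one input occurs → occurs.
Scavenge line down [OR]: CO2 absorber is down=not, Emergency pressure regulator trips=not, Redundant O2 cylinder 2 offline=not → no input occurs → does not occur.
Cylinder backup unavailable [AND]: Vaporizer chain fails=occurs, Scavenge line down=not → not all inputs occur → does not occur.
Anesthesia gas delivery interrupted [OR]: Breathing circuit down=not, Cylinder backup unavailable=not → no input occurs → does not occur.

No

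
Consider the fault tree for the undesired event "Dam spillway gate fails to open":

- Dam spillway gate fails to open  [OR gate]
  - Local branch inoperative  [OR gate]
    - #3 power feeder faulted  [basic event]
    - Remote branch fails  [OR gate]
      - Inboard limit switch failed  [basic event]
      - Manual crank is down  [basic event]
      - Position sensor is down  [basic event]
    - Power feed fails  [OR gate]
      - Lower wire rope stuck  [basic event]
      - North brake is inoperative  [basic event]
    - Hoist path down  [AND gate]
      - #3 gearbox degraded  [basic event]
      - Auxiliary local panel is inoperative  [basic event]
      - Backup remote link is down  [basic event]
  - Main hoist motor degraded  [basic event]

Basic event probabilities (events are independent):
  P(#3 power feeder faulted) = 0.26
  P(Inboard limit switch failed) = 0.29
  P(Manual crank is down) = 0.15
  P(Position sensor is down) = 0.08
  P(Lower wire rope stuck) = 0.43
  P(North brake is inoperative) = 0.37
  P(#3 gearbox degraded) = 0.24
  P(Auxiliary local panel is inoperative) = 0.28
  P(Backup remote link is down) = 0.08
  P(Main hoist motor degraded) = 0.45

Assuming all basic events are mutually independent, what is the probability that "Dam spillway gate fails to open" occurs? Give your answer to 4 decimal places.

P(Remote branch fails) [OR] = 1 − (1−0.29) × (1−0.15) × (1−0.08) = 0.444780
P(Power feed fails) [OR] = 1 − (1−0.43) × (1−0.37) = 0.640900
P(Hoist path down) [AND] = 0.24 × 0.28 × 0.08 = 0.005376
P(Local branch inoperative) [OR] = 1 − (1−0.26) × (1−0.444780) × (1−0.640900) × (1−0.005376) = 0.853252
P(Dam spillway gate fails to open) [OR] = 1 − (1−0.853252) × (1−0.45) = 0.919289
Rounded to 4 decimal places: P(Dam spillway gate fails to open) ≈ 0.9193.

0.9193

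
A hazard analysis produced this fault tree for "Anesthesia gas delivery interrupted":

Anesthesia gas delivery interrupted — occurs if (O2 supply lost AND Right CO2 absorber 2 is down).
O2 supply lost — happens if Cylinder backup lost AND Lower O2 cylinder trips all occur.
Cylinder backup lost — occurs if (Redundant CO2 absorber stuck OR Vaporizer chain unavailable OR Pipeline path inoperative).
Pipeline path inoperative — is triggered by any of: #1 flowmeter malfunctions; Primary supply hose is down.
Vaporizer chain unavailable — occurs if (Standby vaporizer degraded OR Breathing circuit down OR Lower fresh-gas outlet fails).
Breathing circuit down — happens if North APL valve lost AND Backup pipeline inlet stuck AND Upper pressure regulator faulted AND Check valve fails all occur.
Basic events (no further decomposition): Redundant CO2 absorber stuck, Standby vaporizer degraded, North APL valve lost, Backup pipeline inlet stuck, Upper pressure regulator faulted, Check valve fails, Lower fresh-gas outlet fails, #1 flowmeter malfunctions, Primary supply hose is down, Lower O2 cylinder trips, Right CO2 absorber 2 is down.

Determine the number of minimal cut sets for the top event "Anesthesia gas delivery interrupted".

Breathing circuit down [AND]: one cut set from each child combined → 1 × 1 × 1 × 1 = 1 cut set(s).
Vaporizer chain unavailable [OR]: union of children's cut sets → 3 cut set(s).
Pipeline path inoperative [OR]: union of children's cut sets → 2 cut set(s).
Cylinder backup lost [OR]: union of children's cut sets → 6 cut set(s).
O2 supply lost [AND]: one cut set from each child combined → 6 × 1 = 6 cut set(s).
Anesthesia gas delivery interrupted [AND]: one cut set from each child combined → 6 × 1 = 6 cut set(s).
Minimal cut sets: {Lower O2 cylinder trips, Redundant CO2 absorber stuck, Right CO2 absorber 2 is down}; {Lower O2 cylinder trips, Right CO2 absorber 2 is down, Standby vaporizer degraded}; {Backup pipeline inlet stuck, Check valve fails, Lower O2 cylinder trips, North APL valve lost, Right CO2 absorber 2 is down, Upper pressure regulator faulted}; {Lower O2 cylinder trips, Lower fresh-gas outlet fails, Right CO2 absorber 2 is down}; {#1 flowmeter malfunctions, Lower O2 cylinder trips, Right CO2 absorber 2 is down}; {Lower O2 cylinder trips, Primary supply hose is down, Right CO2 absorber 2 is down}.

6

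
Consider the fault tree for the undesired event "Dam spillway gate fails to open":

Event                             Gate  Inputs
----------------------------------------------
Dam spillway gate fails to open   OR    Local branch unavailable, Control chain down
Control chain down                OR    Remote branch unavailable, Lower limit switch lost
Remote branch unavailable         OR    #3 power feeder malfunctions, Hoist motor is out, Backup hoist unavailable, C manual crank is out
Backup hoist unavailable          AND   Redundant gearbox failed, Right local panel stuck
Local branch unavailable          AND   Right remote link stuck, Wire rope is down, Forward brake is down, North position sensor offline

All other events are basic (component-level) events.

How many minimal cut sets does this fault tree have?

Local branch unavailable [AND]: one cut set from each child combined → 1 × 1 × 1 × 1 = 1 cut set(s).
Backup hoist unavailable [AND]: one cut set from each child combined → 1 × 1 = 1 cut set(s).
Remote branch unavailable [OR]: union of children's cut sets → 4 cut set(s).
Control chain down [OR]: union of children's cut sets → 5 cut set(s).
Dam spillway gate fails to open [OR]: union of children's cut sets → 6 cut set(s).
Minimal cut sets: {Forward brake is down, North position sensor offline, Right remote link stuck, Wire rope is down}; {#3 power feeder malfunctions}; {Hoist motor is out}; {Redundant gearbox failed, Right local panel stuck}; {C manual crank is out}; {Lower limit switch lost}.

6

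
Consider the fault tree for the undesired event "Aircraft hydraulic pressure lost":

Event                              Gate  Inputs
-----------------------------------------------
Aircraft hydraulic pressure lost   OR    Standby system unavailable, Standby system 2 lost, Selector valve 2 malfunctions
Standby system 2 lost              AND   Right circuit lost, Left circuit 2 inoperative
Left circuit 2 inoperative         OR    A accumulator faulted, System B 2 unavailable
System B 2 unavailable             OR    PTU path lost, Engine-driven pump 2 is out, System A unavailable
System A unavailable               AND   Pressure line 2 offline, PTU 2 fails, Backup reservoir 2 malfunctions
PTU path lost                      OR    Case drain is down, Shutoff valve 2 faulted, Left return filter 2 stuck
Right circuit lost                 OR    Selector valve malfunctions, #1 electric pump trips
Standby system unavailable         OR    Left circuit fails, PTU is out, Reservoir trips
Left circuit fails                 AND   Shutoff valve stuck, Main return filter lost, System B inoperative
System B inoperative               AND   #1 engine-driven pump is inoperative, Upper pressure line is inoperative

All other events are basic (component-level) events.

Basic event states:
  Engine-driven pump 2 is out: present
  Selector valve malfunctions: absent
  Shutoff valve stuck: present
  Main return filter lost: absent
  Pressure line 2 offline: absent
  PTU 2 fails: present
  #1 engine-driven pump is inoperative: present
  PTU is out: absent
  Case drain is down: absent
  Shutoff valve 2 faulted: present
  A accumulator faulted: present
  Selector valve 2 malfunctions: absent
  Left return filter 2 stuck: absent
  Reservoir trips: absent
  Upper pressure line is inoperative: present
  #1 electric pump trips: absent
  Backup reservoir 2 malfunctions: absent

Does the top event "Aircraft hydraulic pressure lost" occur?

No

System B inoperative [AND]: #1 engine-driven pump is inoperative=occurs, Upper pressure line is inoperative=occurs → all inputs occur → occurs.
Left circuit fails [AND]: Shutoff valve stuck=occurs, Main return filter lost=not, System B inoperative=occurs → not all inputs occur → does not occur.
Standby system unavailable [OR]: Left circuit fails=not, PTU is out=not, Reservoir trips=not → no input occurs → does not occur.
Right circuit lost [OR]: Selector valve malfunctions=not, #1 electric pump trips=not → no input occurs → does not occur.
PTU path lost [OR]: Case drain is down=not, Shutoff valve 2 faulted=occurs, Left return filter 2 stuck=not → at least one input occurs → occurs.
System A unavailable [AND]: Pressure line 2 offline=not, PTU 2 fails=occurs, Backup reservoir 2 malfunctions=not → not all inputs occur → does not occur.
System B 2 unavailable [OR]: PTU path lost=occurs, Engine-driven pump 2 is out=occurs, System A unavailable=not → at least one input occurs → occurs.
Left circuit 2 inoperative [OR]: A accumulator faulted=occurs, System B 2 unavailable=occurs → at least one input occurs → occurs.
Standby system 2 lost [AND]: Right circuit lost=not, Left circuit 2 inoperative=occurs → not all inputs occur → does not occur.
Aircraft hydraulic pressure lost [OR]: Standby system unavailable=not, Standby system 2 lost=not, Selector valve 2 malfunctions=not → no input occurs → does not occur.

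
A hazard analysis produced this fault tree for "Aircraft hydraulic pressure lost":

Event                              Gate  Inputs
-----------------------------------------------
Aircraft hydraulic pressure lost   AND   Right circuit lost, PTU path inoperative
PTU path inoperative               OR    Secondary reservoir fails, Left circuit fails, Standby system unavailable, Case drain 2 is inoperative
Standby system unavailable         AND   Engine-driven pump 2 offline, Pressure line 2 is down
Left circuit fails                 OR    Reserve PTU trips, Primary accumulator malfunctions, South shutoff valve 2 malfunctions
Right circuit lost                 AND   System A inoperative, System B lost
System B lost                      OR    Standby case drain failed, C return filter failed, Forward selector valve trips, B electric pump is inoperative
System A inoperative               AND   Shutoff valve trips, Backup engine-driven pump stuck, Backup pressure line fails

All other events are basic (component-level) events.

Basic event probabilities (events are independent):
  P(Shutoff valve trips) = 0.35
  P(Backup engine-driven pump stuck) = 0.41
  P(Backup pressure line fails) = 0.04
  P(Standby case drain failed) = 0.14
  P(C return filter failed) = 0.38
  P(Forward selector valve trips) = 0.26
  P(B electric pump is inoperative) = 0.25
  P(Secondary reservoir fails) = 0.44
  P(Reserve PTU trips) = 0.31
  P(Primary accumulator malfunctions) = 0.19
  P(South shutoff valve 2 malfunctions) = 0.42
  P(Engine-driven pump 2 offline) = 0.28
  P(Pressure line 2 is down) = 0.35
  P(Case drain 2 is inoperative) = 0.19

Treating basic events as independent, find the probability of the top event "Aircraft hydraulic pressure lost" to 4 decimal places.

P(System A inoperative) [AND] = 0.35 × 0.41 × 0.04 = 0.005740
P(System B lost) [OR] = 1 − (1−0.14) × (1−0.38) × (1−0.26) × (1−0.25) = 0.704074
P(Right circuit lost) [AND] = 0.005740 × 0.704074 = 0.004041
P(Left circuit fails) [OR] = 1 − (1−0.31) × (1−0.19) × (1−0.42) = 0.675838
P(Standby system unavailable) [AND] = 0.28 × 0.35 = 0.098000
P(PTU path inoperative) [OR] = 1 − (1−0.44) × (1−0.675838) × (1−0.098000) × (1−0.19) = 0.867370
P(Aircraft hydraulic pressure lost) [AND] = 0.004041 × 0.867370 = 0.003505
Rounded to 4 decimal places: P(Aircraft hydraulic pressure lost) ≈ 0.0035.

0.0035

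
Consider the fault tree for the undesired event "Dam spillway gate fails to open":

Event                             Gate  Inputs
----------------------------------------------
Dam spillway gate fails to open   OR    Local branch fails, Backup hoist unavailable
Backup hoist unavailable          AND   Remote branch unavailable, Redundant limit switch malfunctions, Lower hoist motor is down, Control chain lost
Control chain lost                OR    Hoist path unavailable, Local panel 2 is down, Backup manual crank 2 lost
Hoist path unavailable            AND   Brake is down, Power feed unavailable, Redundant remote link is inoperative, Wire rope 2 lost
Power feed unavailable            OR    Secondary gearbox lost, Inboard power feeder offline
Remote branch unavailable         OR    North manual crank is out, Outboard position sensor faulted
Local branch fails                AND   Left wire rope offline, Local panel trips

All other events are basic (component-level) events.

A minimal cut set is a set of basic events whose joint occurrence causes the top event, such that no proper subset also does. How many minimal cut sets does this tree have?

Local branch fails [AND]: one cut set from each child combined → 1 × 1 = 1 cut set(s).
Remote branch unavailable [OR]: union of children's cut sets → 2 cut set(s).
Power feed unavailable [OR]: union of children's cut sets → 2 cut set(s).
Hoist path unavailable [AND]: one cut set from each child combined → 1 × 2 × 1 × 1 = 2 cut set(s).
Control chain lost [OR]: union of children's cut sets → 4 cut set(s).
Backup hoist unavailable [AND]: one cut set from each child combined → 2 × 1 × 1 × 4 = 8 cut set(s).
Dam spillway gate fails to open [OR]: union of children's cut sets → 9 cut set(s).
Minimal cut sets: {Left wire rope offline, Local panel trips}; {Brake is down, Lower hoist motor is down, North manual crank is out, Redundant limit switch malfunctions, Redundant remote link is inoperative, Secondary gearbox lost, Wire rope 2 lost}; {Brake is down, Inboard power feeder offline, Lower hoist motor is down, North manual crank is out, Redundant limit switch malfunctions, Redundant remote link is inoperative, Wire rope 2 lost}; {Local panel 2 is down, Lower hoist motor is down, North manual crank is out, Redundant limit switch malfunctions}; {Backup manual crank 2 lost, Lower hoist motor is down, North manual crank is out, Redundant limit switch malfunctions}; {Brake is down, Lower hoist motor is down, Outboard position sensor faulted, Redundant limit switch malfunctions, Redundant remote link is inoperative, Secondary gearbox lost, Wire rope 2 lost}; {Brake is down, Inboard power feeder offline, Lower hoist motor is down, Outboard position sensor faulted, Redundant limit switch malfunctions, Redundant remote link is inoperative, Wire rope 2 lost}; {Local panel 2 is down, Lower hoist motor is down, Outboard position sensor faulted, Redundant limit switch malfunctions}; {Backup manual crank 2 lost, Lower hoist motor is down, Outboard position sensor faulted, Redundant limit switch malfunctions}.

9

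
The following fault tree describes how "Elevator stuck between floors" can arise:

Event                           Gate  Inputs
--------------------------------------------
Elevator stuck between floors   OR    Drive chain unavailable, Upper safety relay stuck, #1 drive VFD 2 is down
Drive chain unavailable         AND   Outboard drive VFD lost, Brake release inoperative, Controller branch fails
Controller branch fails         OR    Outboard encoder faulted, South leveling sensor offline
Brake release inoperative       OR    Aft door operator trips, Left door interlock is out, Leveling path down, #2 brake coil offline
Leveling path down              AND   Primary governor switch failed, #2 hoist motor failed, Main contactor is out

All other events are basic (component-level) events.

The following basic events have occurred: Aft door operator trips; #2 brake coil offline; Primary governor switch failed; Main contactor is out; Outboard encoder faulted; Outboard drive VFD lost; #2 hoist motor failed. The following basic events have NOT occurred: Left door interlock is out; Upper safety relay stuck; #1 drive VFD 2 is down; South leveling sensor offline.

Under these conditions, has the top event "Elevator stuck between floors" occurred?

Yes

Leveling path down [AND]: Primary governor switch failed=occurs, #2 hoist motor failed=occurs, Main contactor is out=occurs → all inputs occur → occurs.
Brake release inoperative [OR]: Aft door operator trips=occurs, Left door interlock is out=not, Leveling path down=occurs, #2 brake coil offline=occurs → at least one input occurs → occurs.
Controller branch fails [OR]: Outboard encoder faulted=occurs, South leveling sensor offline=not → at least one input occurs → occurs.
Drive chain unavailable [AND]: Outboard drive VFD lost=occurs, Brake release inoperative=occurs, Controller branch fails=occurs → all inputs occur → occurs.
Elevator stuck between floors [OR]: Drive chain unavailable=occurs, Upper safety relay stuck=not, #1 drive VFD 2 is down=not → at least one input occurs → occurs.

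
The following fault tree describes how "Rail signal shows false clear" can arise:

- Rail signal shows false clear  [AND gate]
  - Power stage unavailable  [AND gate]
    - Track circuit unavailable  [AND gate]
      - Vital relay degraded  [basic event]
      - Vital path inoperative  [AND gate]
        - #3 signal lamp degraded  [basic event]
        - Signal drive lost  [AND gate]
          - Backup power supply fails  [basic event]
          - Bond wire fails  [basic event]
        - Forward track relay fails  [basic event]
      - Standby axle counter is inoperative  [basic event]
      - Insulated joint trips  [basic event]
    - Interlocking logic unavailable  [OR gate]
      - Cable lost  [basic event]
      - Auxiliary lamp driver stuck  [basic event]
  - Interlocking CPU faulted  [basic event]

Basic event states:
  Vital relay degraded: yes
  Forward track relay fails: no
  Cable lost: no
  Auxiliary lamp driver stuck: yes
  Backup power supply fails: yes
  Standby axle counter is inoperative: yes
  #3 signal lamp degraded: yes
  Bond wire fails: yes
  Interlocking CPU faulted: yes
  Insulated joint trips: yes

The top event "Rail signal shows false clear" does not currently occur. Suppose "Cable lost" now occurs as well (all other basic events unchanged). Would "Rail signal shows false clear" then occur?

Counterfactual: set "Cable lost" to occurred.
Signal drive lost [AND]: Backup power supply fails=occurs, Bond wire fails=occurs → all inputs occur → occurs.
Vital path inoperative [AND]: #3 signal lamp degraded=occurs, Signal drive lost=occurs, Forward track relay fails=not → not all inputs occur → does not occur.
Track circuit unavailable [AND]: Vital relay degraded=occurs, Vital path inoperative=not, Standby axle counter is inoperative=occurs, Insulated joint trips=occurs → not all inputs occur → does not occur.
Interlocking logic unavailable [OR]: Cable lost=occurs, Auxiliary lamp driver stuck=occurs → at least one input occurs → occurs.
Power stage unavailable [AND]: Track circuit unavailable=not, Interlocking logic unavailable=occurs → not all inputs occur → does not occur.
Rail signal shows false clear [AND]: Power stage unavailable=not, Interlocking CPU faulted=occurs → not all inputs occur → does not occur.

No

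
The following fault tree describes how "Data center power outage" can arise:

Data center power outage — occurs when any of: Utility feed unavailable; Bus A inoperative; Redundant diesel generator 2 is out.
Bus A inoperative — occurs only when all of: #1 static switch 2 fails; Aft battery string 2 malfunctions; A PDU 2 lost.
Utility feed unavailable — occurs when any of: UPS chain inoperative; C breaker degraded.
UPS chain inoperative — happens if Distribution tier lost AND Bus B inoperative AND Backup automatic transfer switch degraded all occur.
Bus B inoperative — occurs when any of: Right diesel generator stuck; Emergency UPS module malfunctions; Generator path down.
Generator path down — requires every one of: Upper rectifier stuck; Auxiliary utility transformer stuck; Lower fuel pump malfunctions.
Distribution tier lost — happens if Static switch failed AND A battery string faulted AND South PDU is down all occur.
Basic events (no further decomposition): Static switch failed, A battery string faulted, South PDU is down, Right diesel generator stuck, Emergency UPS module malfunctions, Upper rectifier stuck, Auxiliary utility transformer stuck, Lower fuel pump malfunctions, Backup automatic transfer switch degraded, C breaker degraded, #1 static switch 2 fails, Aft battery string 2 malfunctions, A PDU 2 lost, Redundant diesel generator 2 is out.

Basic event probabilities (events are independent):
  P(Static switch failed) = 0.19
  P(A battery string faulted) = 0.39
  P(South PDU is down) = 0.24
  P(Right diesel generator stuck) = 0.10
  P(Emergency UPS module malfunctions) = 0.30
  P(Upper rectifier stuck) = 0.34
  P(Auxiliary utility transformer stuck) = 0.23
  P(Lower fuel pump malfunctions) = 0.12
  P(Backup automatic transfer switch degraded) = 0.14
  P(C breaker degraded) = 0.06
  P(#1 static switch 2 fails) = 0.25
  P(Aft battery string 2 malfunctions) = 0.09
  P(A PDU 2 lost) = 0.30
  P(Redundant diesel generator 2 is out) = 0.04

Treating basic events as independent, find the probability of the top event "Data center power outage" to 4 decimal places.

0.1045

P(Distribution tier lost) [AND] = 0.19 × 0.39 × 0.24 = 0.017784
P(Generator path down) [AND] = 0.34 × 0.23 × 0.12 = 0.009384
P(Bus B inoperative) [OR] = 1 − (1−0.10) × (1−0.30) × (1−0.009384) = 0.375912
P(UPS chain inoperative) [AND] = 0.017784 × 0.375912 × 0.14 = 0.000936
P(Utility feed unavailable) [OR] = 1 − (1−0.000936) × (1−0.06) = 0.060880
P(Bus A inoperative) [AND] = 0.25 × 0.09 × 0.30 = 0.006750
P(Data center power outage) [OR] = 1 − (1−0.060880) × (1−0.006750) × (1−0.04) = 0.104530
Rounded to 4 decimal places: P(Data center power outage) ≈ 0.1045.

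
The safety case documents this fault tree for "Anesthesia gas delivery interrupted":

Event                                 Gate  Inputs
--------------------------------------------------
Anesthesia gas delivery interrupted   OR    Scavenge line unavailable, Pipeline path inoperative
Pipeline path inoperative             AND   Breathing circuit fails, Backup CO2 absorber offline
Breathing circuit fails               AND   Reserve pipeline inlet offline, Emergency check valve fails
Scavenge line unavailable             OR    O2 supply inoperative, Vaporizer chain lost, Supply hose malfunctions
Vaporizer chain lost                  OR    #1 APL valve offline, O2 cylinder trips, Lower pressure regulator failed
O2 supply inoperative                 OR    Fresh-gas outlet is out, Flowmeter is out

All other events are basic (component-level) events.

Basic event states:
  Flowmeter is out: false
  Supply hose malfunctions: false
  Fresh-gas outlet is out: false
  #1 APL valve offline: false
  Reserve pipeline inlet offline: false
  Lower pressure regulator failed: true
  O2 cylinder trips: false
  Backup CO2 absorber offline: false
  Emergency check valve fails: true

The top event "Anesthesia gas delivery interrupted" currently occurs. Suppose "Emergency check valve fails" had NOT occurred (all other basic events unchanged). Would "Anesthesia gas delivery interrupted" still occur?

Yes

Counterfactual: set "Emergency check valve fails" to not occurred.
O2 supply inoperative [OR]: Fresh-gas outlet is out=not, Flowmeter is out=not → no input occurs → does not occur.
Vaporizer chain lost [OR]: #1 APL valve offline=not, O2 cylinder trips=not, Lower pressure regulator failed=occurs → at least one input occurs → occurs.
Scavenge line unavailable [OR]: O2 supply inoperative=not, Vaporizer chain lost=occurs, Supply hose malfunctions=not → at least one input occurs → occurs.
Breathing circuit fails [AND]: Reserve pipeline inlet offline=not, Emergency check valve fails=not → not all inputs occur → does not occur.
Pipeline path inoperative [AND]: Breathing circuit fails=not, Backup CO2 absorber offline=not → not all inputs occur → does not occur.
Anesthesia gas delivery interrupted [OR]: Scavenge line unavailable=occurs, Pipeline path inoperative=not → at least one input occurs → occurs.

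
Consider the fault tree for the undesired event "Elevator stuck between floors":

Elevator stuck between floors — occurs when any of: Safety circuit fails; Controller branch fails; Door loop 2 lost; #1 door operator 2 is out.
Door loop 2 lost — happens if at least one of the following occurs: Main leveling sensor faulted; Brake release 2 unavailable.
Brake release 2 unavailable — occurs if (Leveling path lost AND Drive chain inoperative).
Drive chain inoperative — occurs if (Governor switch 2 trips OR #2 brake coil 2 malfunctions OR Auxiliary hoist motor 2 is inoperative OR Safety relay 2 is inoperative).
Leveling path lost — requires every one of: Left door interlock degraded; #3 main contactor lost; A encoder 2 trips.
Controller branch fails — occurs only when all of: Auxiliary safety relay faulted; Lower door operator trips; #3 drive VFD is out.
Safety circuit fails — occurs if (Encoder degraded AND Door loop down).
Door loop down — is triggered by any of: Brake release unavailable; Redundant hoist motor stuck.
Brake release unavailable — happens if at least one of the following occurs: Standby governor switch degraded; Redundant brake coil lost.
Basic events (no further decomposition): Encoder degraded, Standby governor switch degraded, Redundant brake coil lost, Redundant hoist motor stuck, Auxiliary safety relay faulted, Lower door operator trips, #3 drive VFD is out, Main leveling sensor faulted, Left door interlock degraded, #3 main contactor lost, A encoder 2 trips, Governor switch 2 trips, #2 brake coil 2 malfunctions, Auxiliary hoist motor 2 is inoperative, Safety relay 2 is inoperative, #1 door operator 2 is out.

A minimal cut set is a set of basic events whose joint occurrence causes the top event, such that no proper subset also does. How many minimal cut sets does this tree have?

10

Brake release unavailable [OR]: union of children's cut sets → 2 cut set(s).
Door loop down [OR]: union of children's cut sets → 3 cut set(s).
Safety circuit fails [AND]: one cut set from each child combined → 1 × 3 = 3 cut set(s).
Controller branch fails [AND]: one cut set from each child combined → 1 × 1 × 1 = 1 cut set(s).
Leveling path lost [AND]: one cut set from each child combined → 1 × 1 × 1 = 1 cut set(s).
Drive chain inoperative [OR]: union of children's cut sets → 4 cut set(s).
Brake release 2 unavailable [AND]: one cut set from each child combined → 1 × 4 = 4 cut set(s).
Door loop 2 lost [OR]: union of children's cut sets → 5 cut set(s).
Elevator stuck between floors [OR]: union of children's cut sets → 10 cut set(s).
Minimal cut sets: {Encoder degraded, Standby governor switch degraded}; {Encoder degraded, Redundant brake coil lost}; {Encoder degraded, Redundant hoist motor stuck}; {#3 drive VFD is out, Auxiliary safety relay faulted, Lower door operator trips}; {Main leveling sensor faulted}; {#3 main contactor lost, A encoder 2 trips, Governor switch 2 trips, Left door interlock degraded}; {#2 brake coil 2 malfunctions, #3 main contactor lost, A encoder 2 trips, Left door interlock degraded}; {#3 main contactor lost, A encoder 2 trips, Auxiliary hoist motor 2 is inoperative, Left door interlock degraded}; {#3 main contactor lost, A encoder 2 trips, Left door interlock degraded, Safety relay 2 is inoperative}; {#1 door operator 2 is out}.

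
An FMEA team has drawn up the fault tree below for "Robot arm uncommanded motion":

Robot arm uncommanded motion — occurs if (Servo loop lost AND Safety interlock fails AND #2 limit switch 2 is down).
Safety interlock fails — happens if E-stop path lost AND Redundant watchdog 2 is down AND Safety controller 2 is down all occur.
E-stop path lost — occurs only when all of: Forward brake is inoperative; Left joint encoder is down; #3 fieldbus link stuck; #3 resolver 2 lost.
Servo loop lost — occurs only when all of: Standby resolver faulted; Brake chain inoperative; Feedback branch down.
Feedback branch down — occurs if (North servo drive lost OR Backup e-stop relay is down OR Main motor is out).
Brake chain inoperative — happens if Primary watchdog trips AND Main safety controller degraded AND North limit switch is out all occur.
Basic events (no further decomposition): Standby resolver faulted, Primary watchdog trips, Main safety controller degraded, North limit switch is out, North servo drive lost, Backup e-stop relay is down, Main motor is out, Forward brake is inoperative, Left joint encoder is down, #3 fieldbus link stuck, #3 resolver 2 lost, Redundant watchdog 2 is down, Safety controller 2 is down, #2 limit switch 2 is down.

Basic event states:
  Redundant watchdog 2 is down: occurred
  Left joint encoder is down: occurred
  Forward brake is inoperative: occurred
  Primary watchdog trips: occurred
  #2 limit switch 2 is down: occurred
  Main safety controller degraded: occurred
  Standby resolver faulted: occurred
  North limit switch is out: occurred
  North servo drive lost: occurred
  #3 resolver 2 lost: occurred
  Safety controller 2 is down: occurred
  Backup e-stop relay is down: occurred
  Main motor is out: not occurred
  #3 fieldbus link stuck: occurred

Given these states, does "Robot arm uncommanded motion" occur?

Yes

Brake chain inoperative [AND]: Primary watchdog trips=occurs, Main safety controller degraded=occurs, North limit switch is out=occurs → all inputs occur → occurs.
Feedback branch down [OR]: North servo drive lost=occurs, Backup e-stop relay is down=occurs, Main motor is out=not → at least one input occurs → occurs.
Servo loop lost [AND]: Standby resolver faulted=occurs, Brake chain inoperative=occurs, Feedback branch down=occurs → all inputs occur → occurs.
E-stop path lost [AND]: Forward brake is inoperative=occurs, Left joint encoder is down=occurs, #3 fieldbus link stuck=occurs, #3 resolver 2 lost=occurs → all inputs occur → occurs.
Safety interlock fails [AND]: E-stop path lost=occurs, Redundant watchdog 2 is down=occurs, Safety controller 2 is down=occurs → all inputs occur → occurs.
Robot arm uncommanded motion [AND]: Servo loop lost=occurs, Safety interlock fails=occurs, #2 limit switch 2 is down=occurs → all inputs occur → occurs.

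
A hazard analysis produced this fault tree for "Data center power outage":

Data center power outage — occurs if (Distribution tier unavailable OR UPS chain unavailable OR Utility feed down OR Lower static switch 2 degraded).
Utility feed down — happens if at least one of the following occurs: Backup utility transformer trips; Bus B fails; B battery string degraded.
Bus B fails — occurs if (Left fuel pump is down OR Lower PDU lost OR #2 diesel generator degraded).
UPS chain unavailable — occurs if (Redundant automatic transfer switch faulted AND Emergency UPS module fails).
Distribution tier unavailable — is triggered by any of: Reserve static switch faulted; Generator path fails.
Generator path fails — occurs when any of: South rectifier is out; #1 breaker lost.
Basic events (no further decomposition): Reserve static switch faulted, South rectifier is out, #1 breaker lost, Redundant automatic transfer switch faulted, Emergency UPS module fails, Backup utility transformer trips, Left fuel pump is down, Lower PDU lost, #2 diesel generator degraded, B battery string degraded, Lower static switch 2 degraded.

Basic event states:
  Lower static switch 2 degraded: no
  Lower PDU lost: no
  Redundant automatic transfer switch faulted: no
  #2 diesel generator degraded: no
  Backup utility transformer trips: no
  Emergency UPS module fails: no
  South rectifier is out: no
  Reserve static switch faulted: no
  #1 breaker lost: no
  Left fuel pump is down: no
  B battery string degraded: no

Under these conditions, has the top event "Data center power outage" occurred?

Generator path fails [OR]: South rectifier is out=not, #1 breaker lost=not → no input occurs → does not occur.
Distribution tier unavailable [OR]: Reserve static switch faulted=not, Generator path fails=not → no input occurs → does not occur.
UPS chain unavailable [AND]: Redundant automatic transfer switch faulted=not, Emergency UPS module fails=not → not all inputs occur → does not occur.
Bus B fails [OR]: Left fuel pump is down=not, Lower PDU lost=not, #2 diesel generator degraded=not → no input occurs → does not occur.
Utility feed down [OR]: Backup utility transformer trips=not, Bus B fails=not, B battery string degraded=not → no input occurs → does not occur.
Data center power outage [OR]: Distribution tier unavailable=not, UPS chain unavailable=not, Utility feed down=not, Lower static switch 2 degraded=not → no input occurs → does not occur.

No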